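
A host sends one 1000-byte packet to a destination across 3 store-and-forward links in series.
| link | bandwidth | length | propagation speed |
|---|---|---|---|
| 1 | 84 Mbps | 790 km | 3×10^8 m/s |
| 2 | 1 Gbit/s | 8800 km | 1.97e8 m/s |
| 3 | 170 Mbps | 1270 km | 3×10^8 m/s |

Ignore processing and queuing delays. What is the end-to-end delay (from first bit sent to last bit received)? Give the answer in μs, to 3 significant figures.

L = 1000 × 8 = 8000 bits.
Transmission delays (L/R per hop): 95.2381, 8, 47.0588 μs; sum = 150.297 μs.
Propagation delays (d/s per hop): 2633.33, 44670.1, 4233.33 μs; sum = 51536.7 μs.
End-to-end = 51700 μs.

51700 μs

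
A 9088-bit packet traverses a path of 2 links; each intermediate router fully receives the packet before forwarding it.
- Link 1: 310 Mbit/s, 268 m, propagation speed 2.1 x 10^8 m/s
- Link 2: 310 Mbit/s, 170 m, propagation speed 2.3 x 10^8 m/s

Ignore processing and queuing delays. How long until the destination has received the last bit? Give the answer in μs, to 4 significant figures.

60.65 μs

Transmission delay per hop = L/R = 9088/310000000 = 29.3161 μs; 2 hops → 58.6323 μs.
Propagation delays (d/s per hop): 1.27619, 0.73913 μs; sum = 2.01532 μs.
End-to-end = 60.65 μs.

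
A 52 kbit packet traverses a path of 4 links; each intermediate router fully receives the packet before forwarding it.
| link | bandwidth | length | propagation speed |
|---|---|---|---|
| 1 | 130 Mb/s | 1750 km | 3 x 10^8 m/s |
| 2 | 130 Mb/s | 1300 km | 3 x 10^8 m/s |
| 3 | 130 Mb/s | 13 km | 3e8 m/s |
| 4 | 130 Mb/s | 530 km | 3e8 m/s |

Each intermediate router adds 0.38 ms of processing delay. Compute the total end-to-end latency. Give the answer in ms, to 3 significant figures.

L = 52000 bits.
Transmission delay per hop = L/R = 52000/130000000 = 0.4 ms; 4 hops → 1.6 ms.
Propagation delays (d/s per hop): 5.83333, 4.33333, 0.0433333, 1.76667 ms; sum = 11.9767 ms.
Processing at 3 router(s): 3 × 0.38 ms = 1.14 ms.
End-to-end = 14.7 ms.

14.7 ms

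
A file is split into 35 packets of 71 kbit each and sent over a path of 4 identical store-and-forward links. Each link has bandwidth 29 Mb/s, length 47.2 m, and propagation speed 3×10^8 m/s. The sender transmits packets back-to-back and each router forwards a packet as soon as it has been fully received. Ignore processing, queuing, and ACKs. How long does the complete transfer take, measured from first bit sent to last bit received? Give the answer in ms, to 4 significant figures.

Per-hop transmission t_tx = L/R = 71000/29000000 = 2.44828 ms.
Per-hop propagation t_prop = 47.2/300000000 = 0.000157333 ms.
Pipeline fill: first packet needs 4·t_tx to clear all hops; remaining 34 packets each add one t_tx.
Total = (4+35-1)·t_tx + 4·t_prop = 38·2.44828 + 4·0.000157333 = 93.04 ms.

93.04 ms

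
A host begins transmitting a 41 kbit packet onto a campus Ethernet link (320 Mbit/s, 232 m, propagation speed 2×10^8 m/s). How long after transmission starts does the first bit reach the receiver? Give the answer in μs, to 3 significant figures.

1.16 μs

First bit experiences only propagation delay: d/s = 232/200000000 = 1.16 μs.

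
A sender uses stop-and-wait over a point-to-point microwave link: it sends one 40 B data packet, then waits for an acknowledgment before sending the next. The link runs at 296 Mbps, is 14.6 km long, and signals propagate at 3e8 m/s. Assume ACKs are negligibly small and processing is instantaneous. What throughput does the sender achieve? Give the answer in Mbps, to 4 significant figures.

t_tx = L/R = 320/296000000 = 1.08108e-06 s.
t_prop = 14600/300000000 = 4.86667e-05 s; RTT = 9.73333e-05 s.
Cycle = t_tx + RTT = 9.84144e-05 s.
Throughput = L / cycle = 320 / 9.84144e-05 = 3.252 Mbps.

3.252 Mbps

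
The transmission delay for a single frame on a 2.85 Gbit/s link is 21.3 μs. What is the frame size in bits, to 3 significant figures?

60700 bits

L = R × t_tx = 2850000000 b/s × 2.13e-05 s = 60705 bits.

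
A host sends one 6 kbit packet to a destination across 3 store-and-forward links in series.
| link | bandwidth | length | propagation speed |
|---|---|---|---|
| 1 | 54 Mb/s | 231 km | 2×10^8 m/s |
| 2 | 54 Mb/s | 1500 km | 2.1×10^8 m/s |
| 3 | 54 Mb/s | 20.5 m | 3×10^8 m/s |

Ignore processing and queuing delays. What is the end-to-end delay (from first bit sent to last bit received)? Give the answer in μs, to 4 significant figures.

L = 6000 bits.
Transmission delay per hop = L/R = 6000/54000000 = 111.111 μs; 3 hops → 333.333 μs.
Propagation delays (d/s per hop): 1155, 7142.86, 0.0683333 μs; sum = 8297.93 μs.
End-to-end = 8631 μs.

8631 μs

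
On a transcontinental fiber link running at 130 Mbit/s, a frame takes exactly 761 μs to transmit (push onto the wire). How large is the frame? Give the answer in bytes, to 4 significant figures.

12370 bytes

L = R × t_tx = 130000000 b/s × 0.000761 s = 98930 bits.
In bytes: 98930 / 8 = 12370 bytes.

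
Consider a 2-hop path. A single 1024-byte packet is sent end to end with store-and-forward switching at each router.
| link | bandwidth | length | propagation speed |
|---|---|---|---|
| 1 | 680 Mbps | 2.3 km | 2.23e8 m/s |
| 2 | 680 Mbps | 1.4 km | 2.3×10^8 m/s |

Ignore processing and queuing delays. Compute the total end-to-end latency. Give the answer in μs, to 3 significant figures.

L = 1024 × 8 = 8192 bits.
Transmission delay per hop = L/R = 8192/680000000 = 12.0471 μs; 2 hops → 24.0941 μs.
Propagation delays (d/s per hop): 10.3139, 6.08696 μs; sum = 16.4009 μs.
End-to-end = 40.5 μs.

40.5 μs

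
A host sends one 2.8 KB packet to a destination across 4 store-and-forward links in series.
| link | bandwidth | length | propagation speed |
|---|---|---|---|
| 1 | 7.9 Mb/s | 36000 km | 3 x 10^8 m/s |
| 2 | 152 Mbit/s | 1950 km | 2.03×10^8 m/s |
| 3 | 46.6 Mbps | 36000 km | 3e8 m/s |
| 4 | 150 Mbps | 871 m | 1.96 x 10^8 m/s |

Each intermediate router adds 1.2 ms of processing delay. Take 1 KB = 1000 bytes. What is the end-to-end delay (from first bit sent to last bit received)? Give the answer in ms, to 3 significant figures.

257 ms

L = 22400 bits.
Transmission delays (L/R per hop): 2.83544, 0.147368, 0.480687, 0.149333 ms; sum = 3.61283 ms.
Propagation delays (d/s per hop): 120, 9.60591, 120, 0.00444388 ms; sum = 249.61 ms.
Processing at 3 router(s): 3 × 1.2 ms = 3.6 ms.
End-to-end = 257 ms.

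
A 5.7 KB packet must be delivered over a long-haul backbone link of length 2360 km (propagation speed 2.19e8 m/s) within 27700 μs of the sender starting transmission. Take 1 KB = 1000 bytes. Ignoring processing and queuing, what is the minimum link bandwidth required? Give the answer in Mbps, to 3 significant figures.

2.69 Mbps

L = 45600 bits.
Propagation delay = 2360000 / 219000000 = 10776.3 μs.
Transmission budget = 27700 − 10776.3 = 16923.7 μs.
R ≥ L / t_tx = 45600 bits / 0.0169237 s = 2.69 Mbps.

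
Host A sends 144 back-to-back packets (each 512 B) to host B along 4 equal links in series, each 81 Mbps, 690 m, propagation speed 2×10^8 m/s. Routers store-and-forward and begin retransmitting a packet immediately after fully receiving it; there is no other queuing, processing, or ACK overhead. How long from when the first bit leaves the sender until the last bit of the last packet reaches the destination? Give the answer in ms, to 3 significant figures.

Per-hop transmission t_tx = L/R = 4096/81000000 = 0.0505679 ms.
Per-hop propagation t_prop = 690/200000000 = 0.00345 ms.
Pipeline fill: first packet needs 4·t_tx to clear all hops; remaining 143 packets each add one t_tx.
Total = (4+144-1)·t_tx + 4·t_prop = 147·0.0505679 + 4·0.00345 = 7.45 ms.

7.45 ms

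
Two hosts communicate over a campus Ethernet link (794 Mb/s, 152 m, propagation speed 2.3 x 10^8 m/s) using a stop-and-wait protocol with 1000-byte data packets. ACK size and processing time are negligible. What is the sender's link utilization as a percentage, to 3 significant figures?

88.4 %

t_tx = L/R = 8000/794000000 = 1.00756e-05 s.
t_prop = 152/2.3e+08 = 6.6087e-07 s; RTT = 1.32174e-06 s.
Cycle = t_tx + RTT = 1.13973e-05 s.
Utilization = t_tx / cycle = 1.00756e-05/1.13973e-05 = 88.4 %.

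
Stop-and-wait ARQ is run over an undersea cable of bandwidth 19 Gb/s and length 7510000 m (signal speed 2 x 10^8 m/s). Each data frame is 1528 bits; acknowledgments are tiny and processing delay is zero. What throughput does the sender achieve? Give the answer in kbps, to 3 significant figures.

20.3 kbps

t_tx = L/R = 1528/19000000000 = 8.04211e-08 s.
t_prop = 7510000/200000000 = 0.03755 s; RTT = 0.0751 s.
Cycle = t_tx + RTT = 0.0751001 s.
Throughput = L / cycle = 1528 / 0.0751001 = 20.3 kbps.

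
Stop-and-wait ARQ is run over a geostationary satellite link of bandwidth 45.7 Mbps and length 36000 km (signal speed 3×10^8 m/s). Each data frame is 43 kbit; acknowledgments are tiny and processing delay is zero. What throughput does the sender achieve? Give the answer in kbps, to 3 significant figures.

t_tx = L/R = 43000/45700000 = 0.000940919 s.
t_prop = 36000000/300000000 = 0.12 s; RTT = 0.24 s.
Cycle = t_tx + RTT = 0.240941 s.
Throughput = L / cycle = 43000 / 0.240941 = 178 kbps.

178 kbps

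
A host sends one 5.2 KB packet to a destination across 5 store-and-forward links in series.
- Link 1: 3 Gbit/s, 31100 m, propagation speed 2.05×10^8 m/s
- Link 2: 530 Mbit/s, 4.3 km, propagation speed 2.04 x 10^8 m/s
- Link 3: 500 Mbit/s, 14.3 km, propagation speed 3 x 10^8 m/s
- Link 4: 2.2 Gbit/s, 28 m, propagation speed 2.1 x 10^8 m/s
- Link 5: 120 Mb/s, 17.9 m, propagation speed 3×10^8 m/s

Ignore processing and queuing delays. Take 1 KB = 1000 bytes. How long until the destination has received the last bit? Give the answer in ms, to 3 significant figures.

L = 41600 bits.
Transmission delays (L/R per hop): 0.0138667, 0.0784906, 0.0832, 0.0189091, 0.346667 ms; sum = 0.541133 ms.
Propagation delays (d/s per hop): 0.151707, 0.0210784, 0.0476667, 0.000133333, 5.96667e-05 ms; sum = 0.220645 ms.
End-to-end = 0.762 ms.

0.762 ms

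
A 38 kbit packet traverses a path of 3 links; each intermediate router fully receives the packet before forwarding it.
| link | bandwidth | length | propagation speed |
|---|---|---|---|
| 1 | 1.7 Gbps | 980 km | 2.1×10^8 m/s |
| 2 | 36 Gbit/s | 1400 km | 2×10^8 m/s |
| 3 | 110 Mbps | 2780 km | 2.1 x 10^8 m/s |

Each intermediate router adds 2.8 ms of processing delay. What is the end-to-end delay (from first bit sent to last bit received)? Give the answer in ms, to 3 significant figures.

L = 38000 bits.
Transmission delays (L/R per hop): 0.0223529, 0.00105556, 0.345455 ms; sum = 0.368863 ms.
Propagation delays (d/s per hop): 4.66667, 7, 13.2381 ms; sum = 24.9048 ms.
Processing at 2 router(s): 2 × 2.8 ms = 5.6 ms.
End-to-end = 30.9 ms.

30.9 ms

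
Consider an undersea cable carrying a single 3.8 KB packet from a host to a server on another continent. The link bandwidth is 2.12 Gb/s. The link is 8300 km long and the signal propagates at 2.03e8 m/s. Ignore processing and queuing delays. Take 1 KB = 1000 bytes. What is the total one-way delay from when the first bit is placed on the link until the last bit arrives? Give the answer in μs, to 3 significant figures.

40900 μs

L = 30400 bits.
Transmission delay = L/R = 30400 / 2120000000 = 14.3396 μs.
Propagation delay = d/s = 8300000 m / 2.03e+08 m/s = 40886.7 μs.
Total = 40900 μs.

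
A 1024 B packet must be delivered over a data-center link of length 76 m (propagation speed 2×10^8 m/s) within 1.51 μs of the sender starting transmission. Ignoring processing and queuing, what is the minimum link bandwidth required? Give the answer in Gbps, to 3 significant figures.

7.25 Gbps

L = 8192 bits.
Propagation delay = 76 / 200000000 = 0.38 μs.
Transmission budget = 1.51 − 0.38 = 1.13 μs.
R ≥ L / t_tx = 8192 bits / 1.13e-06 s = 7.25 Gbps.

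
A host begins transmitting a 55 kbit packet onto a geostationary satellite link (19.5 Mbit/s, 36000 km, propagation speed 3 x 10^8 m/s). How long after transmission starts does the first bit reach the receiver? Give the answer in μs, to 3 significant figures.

First bit experiences only propagation delay: d/s = 36000000/300000000 = 120000 μs.

120000 μs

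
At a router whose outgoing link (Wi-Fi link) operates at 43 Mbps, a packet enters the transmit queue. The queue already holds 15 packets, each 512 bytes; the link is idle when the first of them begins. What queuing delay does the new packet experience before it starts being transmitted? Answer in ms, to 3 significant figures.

1.43 ms

Each queued packet: L/R = 4096/43000000 = 0.0952558 ms.
15 queued → 1.42884 ms.
Queuing delay = 1.43 ms.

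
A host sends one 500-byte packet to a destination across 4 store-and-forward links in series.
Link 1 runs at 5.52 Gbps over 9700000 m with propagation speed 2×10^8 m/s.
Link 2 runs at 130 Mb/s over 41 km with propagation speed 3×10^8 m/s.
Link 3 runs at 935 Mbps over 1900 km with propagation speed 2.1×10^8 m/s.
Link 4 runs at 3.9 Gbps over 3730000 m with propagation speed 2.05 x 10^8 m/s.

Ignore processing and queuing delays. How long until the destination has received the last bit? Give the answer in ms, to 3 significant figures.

L = 500 × 8 = 4000 bits.
Transmission delays (L/R per hop): 0.000724638, 0.0307692, 0.00427807, 0.00102564 ms; sum = 0.0367976 ms.
Propagation delays (d/s per hop): 48.5, 0.136667, 9.04762, 18.1951 ms; sum = 75.8794 ms.
End-to-end = 75.9 ms.

75.9 ms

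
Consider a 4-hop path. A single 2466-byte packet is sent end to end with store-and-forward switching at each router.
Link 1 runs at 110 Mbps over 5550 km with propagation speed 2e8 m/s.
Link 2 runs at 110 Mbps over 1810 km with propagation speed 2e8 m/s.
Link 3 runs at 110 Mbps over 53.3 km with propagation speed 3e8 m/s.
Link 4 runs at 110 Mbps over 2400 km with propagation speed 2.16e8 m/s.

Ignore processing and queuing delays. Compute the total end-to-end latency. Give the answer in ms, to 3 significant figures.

48.8 ms

L = 2466 × 8 = 19728 bits.
Transmission delay per hop = L/R = 19728/110000000 = 0.179345 ms; 4 hops → 0.717382 ms.
Propagation delays (d/s per hop): 27.75, 9.05, 0.177667, 11.1111 ms; sum = 48.0888 ms.
End-to-end = 48.8 ms.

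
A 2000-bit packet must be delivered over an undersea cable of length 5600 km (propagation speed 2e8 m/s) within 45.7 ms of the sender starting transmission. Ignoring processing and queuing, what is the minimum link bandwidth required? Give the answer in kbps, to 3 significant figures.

Propagation delay = 5600000 / 200000000 = 28 ms.
Transmission budget = 45.7 − 28 = 17.7 ms.
R ≥ L / t_tx = 2000 bits / 0.0177 s = 113 kbps.

113 kbps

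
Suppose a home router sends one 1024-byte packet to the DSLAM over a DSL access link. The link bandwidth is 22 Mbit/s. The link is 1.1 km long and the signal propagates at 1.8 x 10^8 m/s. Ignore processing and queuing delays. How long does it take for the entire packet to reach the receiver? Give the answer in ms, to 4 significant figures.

0.3785 ms

L = 1024 × 8 = 8192 bits.
Transmission delay = L/R = 8192 / 22000000 = 0.372364 ms.
Propagation delay = d/s = 1100 m / 180000000 m/s = 0.00611111 ms.
Total = 0.3785 ms.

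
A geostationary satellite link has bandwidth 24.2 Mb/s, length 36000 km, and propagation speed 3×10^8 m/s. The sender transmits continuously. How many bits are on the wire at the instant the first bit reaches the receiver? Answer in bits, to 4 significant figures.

Propagation delay = 36000000 / 300000000 = 0.12 s.
BDP = R × t_prop = 24200000 × 0.12 = 2904000 bits.

2904000 bits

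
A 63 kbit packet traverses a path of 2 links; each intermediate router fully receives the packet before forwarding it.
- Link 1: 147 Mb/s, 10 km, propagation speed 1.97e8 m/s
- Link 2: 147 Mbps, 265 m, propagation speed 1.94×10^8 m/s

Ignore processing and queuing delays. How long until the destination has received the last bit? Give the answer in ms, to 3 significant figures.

0.909 ms

L = 63000 bits.
Transmission delays (L/R per hop): 0.428571, 0.428571 ms; sum = 0.857143 ms.
Propagation delays (d/s per hop): 0.0507614, 0.00136598 ms; sum = 0.0521274 ms.
End-to-end = 0.909 ms.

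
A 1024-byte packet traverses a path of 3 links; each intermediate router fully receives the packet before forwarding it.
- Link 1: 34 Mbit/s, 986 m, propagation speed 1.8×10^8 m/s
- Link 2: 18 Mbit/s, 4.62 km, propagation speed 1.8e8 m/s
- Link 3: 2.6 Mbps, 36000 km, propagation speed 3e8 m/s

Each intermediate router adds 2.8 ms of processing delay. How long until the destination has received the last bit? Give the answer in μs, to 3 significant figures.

L = 1024 × 8 = 8192 bits.
Transmission delays (L/R per hop): 240.941, 455.111, 3150.77 μs; sum = 3846.82 μs.
Propagation delays (d/s per hop): 5.47778, 25.6667, 120000 μs; sum = 120031 μs.
Processing at 2 router(s): 2 × 2.8 ms = 5600 μs.
End-to-end = 129000 μs.

129000 μs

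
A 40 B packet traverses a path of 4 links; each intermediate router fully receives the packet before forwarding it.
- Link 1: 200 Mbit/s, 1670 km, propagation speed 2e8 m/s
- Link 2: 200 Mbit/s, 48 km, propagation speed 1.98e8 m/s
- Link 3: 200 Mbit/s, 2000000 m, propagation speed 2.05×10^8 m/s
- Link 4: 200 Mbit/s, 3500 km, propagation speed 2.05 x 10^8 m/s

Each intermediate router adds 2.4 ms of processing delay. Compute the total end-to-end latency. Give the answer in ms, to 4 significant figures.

42.63 ms

L = 40 × 8 = 320 bits.
Transmission delay per hop = L/R = 320/200000000 = 0.0016 ms; 4 hops → 0.0064 ms.
Propagation delays (d/s per hop): 8.35, 0.242424, 9.7561, 17.0732 ms; sum = 35.4217 ms.
Processing at 3 router(s): 3 × 2.4 ms = 7.2 ms.
End-to-end = 42.63 ms.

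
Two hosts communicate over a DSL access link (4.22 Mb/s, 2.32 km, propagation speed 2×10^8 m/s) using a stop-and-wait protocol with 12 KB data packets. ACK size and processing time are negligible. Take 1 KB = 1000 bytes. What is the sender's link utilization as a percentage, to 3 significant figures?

t_tx = L/R = 96000/4220000 = 0.0227488 s.
t_prop = 2320/200000000 = 1.16e-05 s; RTT = 2.32e-05 s.
Cycle = t_tx + RTT = 0.022772 s.
Utilization = t_tx / cycle = 0.0227488/0.022772 = 99.9 %.

99.9 %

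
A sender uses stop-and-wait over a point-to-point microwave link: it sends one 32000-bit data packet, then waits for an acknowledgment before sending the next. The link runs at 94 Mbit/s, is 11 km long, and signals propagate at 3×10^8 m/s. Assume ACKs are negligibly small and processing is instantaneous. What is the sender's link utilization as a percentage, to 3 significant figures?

82.3 %

t_tx = L/R = 32000/94000000 = 0.000340426 s.
t_prop = 11000/300000000 = 3.66667e-05 s; RTT = 7.33333e-05 s.
Cycle = t_tx + RTT = 0.000413759 s.
Utilization = t_tx / cycle = 0.000340426/0.000413759 = 82.3 %.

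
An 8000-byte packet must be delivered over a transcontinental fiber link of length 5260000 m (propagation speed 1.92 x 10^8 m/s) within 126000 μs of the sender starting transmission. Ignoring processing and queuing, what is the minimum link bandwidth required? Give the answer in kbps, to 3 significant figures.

649 kbps

L = 64000 bits.
Propagation delay = 5260000 / 192000000 = 27395.8 μs.
Transmission budget = 126000 − 27395.8 = 98604.2 μs.
R ≥ L / t_tx = 64000 bits / 0.0986042 s = 649 kbps.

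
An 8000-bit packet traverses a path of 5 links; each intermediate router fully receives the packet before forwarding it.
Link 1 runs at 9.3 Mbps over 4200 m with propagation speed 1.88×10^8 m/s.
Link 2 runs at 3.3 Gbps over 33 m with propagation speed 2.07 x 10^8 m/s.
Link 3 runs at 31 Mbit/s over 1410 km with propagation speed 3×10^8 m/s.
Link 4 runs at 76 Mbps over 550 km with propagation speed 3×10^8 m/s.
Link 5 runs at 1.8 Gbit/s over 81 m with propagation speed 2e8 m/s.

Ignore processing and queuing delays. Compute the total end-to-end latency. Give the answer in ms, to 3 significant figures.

Transmission delays (L/R per hop): 0.860215, 0.00242424, 0.258065, 0.105263, 0.00444444 ms; sum = 1.23041 ms.
Propagation delays (d/s per hop): 0.0223404, 0.00015942, 4.7, 1.83333, 0.000405 ms; sum = 6.55624 ms.
End-to-end = 7.79 ms.

7.79 ms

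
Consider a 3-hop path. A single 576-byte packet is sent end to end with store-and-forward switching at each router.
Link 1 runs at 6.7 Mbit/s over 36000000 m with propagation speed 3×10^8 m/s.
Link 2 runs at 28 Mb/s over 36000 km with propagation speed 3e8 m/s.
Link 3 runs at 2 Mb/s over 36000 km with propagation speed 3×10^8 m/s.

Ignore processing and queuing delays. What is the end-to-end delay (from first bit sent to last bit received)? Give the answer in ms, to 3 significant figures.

363 ms

L = 576 × 8 = 4608 bits.
Transmission delays (L/R per hop): 0.687761, 0.164571, 2.304 ms; sum = 3.15633 ms.
Propagation delays (d/s per hop): 120, 120, 120 ms; sum = 360 ms.
End-to-end = 363 ms.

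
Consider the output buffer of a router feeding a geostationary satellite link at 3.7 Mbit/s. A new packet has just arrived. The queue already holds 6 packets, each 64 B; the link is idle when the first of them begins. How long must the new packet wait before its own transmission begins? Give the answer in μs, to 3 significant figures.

Each queued packet: L/R = 512/3700000 = 138.378 μs.
6 queued → 830.27 μs.
Queuing delay = 830 μs.

830 μs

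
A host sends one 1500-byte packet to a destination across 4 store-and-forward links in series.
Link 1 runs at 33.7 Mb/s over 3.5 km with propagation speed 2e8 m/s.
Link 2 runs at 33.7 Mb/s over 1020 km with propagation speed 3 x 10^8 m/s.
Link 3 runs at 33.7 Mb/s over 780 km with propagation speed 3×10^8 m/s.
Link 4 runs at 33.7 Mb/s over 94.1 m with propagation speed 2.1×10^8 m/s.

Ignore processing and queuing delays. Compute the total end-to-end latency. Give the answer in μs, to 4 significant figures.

7442 μs

L = 1500 × 8 = 12000 bits.
Transmission delay per hop = L/R = 12000/33700000 = 356.083 μs; 4 hops → 1424.33 μs.
Propagation delays (d/s per hop): 17.5, 3400, 2600, 0.448095 μs; sum = 6017.95 μs.
End-to-end = 7442 μs.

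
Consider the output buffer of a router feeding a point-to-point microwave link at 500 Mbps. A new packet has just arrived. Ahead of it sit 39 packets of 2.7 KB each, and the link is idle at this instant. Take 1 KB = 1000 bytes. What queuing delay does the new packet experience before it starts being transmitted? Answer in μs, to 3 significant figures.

Each queued packet: L/R = 21600/500000000 = 43.2 μs.
39 queued → 1684.8 μs.
Queuing delay = 1680 μs.

1680 μs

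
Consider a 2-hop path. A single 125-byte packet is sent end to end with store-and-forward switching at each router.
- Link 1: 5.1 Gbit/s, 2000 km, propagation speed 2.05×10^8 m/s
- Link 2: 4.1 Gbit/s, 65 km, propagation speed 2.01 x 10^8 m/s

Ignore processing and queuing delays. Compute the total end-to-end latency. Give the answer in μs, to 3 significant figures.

10100 μs

L = 125 × 8 = 1000 bits.
Transmission delays (L/R per hop): 0.196078, 0.243902 μs; sum = 0.439981 μs.
Propagation delays (d/s per hop): 9756.1, 323.383 μs; sum = 10079.5 μs.
End-to-end = 10100 μs.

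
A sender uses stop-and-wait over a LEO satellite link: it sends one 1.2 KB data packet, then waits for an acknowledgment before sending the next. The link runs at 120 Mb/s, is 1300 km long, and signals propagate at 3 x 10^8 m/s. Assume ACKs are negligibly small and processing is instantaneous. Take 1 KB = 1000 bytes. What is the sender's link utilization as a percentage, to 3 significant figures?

0.915 %

t_tx = L/R = 9600/120000000 = 8e-05 s.
t_prop = 1300000/300000000 = 0.00433333 s; RTT = 0.00866667 s.
Cycle = t_tx + RTT = 0.00874667 s.
Utilization = t_tx / cycle = 8e-05/0.00874667 = 0.915 %.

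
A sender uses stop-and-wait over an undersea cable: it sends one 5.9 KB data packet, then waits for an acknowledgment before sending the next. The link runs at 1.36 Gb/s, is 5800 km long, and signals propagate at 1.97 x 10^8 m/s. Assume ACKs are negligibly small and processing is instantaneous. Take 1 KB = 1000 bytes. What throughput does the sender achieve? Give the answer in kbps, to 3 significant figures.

t_tx = L/R = 47200/1360000000 = 3.47059e-05 s.
t_prop = 5800000/197000000 = 0.0294416 s; RTT = 0.0588832 s.
Cycle = t_tx + RTT = 0.058918 s.
Throughput = L / cycle = 47200 / 0.058918 = 801 kbps.

801 kbps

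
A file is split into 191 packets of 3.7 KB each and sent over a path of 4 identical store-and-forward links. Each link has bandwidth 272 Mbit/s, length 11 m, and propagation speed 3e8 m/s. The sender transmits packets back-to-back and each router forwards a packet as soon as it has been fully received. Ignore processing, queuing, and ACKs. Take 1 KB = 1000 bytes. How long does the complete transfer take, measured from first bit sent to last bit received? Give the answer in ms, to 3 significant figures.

21.1 ms

Per-hop transmission t_tx = L/R = 29600/272000000 = 0.108824 ms.
Per-hop propagation t_prop = 11/300000000 = 3.66667e-05 ms.
Pipeline fill: first packet needs 4·t_tx to clear all hops; remaining 190 packets each add one t_tx.
Total = (4+191-1)·t_tx + 4·t_prop = 194·0.108824 + 4·3.66667e-05 = 21.1 ms.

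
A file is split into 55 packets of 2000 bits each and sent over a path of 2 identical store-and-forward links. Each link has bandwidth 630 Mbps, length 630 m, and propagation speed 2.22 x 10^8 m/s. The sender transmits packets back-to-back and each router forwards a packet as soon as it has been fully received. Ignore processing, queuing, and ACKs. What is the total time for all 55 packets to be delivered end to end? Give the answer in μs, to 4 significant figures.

Per-hop transmission t_tx = L/R = 2000/630000000 = 3.1746 μs.
Per-hop propagation t_prop = 630/2.22e+08 = 2.83784 μs.
Pipeline fill: first packet needs 2·t_tx to clear all hops; remaining 54 packets each add one t_tx.
Total = (2+55-1)·t_tx + 2·t_prop = 56·3.1746 + 2·2.83784 = 183.5 μs.

183.5 μs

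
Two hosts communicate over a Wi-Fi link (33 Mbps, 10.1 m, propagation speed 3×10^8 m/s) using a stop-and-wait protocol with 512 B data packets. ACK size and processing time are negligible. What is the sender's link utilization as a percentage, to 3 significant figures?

99.9 %

t_tx = L/R = 4096/33000000 = 0.000124121 s.
t_prop = 10.1/300000000 = 3.36667e-08 s; RTT = 6.73333e-08 s.
Cycle = t_tx + RTT = 0.000124189 s.
Utilization = t_tx / cycle = 0.000124121/0.000124189 = 99.9 %.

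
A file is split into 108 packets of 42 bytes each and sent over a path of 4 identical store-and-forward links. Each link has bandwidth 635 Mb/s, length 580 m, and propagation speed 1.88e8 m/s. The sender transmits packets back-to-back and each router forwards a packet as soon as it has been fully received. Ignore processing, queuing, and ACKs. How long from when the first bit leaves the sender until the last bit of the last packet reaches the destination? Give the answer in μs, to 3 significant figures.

71.1 μs

Per-hop transmission t_tx = L/R = 336/635000000 = 0.529134 μs.
Per-hop propagation t_prop = 580/188000000 = 3.08511 μs.
Pipeline fill: first packet needs 4·t_tx to clear all hops; remaining 107 packets each add one t_tx.
Total = (4+108-1)·t_tx + 4·t_prop = 111·0.529134 + 4·3.08511 = 71.1 μs.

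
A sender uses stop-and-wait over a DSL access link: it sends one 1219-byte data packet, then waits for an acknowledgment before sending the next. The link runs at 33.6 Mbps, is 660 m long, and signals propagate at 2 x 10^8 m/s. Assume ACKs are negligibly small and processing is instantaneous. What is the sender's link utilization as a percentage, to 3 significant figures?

t_tx = L/R = 9752/33600000 = 0.000290238 s.
t_prop = 660/200000000 = 3.3e-06 s; RTT = 6.6e-06 s.
Cycle = t_tx + RTT = 0.000296838 s.
Utilization = t_tx / cycle = 0.000290238/0.000296838 = 97.8 %.

97.8 %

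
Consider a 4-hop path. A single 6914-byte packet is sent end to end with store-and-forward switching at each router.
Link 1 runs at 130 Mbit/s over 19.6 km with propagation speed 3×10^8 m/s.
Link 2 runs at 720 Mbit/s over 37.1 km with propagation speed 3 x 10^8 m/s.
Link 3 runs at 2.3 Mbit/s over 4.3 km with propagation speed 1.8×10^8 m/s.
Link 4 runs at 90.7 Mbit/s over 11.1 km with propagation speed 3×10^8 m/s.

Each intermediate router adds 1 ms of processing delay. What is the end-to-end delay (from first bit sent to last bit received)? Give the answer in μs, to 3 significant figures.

28400 μs

L = 6914 × 8 = 55312 bits.
Transmission delays (L/R per hop): 425.477, 76.8222, 24048.7, 609.835 μs; sum = 25160.8 μs.
Propagation delays (d/s per hop): 65.3333, 123.667, 23.8889, 37 μs; sum = 249.889 μs.
Processing at 3 router(s): 3 × 1 ms = 3000 μs.
End-to-end = 28400 μs.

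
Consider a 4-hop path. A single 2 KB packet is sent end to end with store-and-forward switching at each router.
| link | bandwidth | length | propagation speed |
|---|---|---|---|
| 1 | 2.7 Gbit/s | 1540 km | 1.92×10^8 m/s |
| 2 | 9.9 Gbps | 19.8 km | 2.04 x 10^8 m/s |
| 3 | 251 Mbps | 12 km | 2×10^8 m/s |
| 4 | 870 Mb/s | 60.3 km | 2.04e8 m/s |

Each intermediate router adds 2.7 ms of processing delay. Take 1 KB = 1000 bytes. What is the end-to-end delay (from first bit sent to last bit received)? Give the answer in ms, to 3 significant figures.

16.7 ms

L = 16000 bits.
Transmission delays (L/R per hop): 0.00592593, 0.00161616, 0.063745, 0.0183908 ms; sum = 0.0896779 ms.
Propagation delays (d/s per hop): 8.02083, 0.0970588, 0.06, 0.295588 ms; sum = 8.47348 ms.
Processing at 3 router(s): 3 × 2.7 ms = 8.1 ms.
End-to-end = 16.7 ms.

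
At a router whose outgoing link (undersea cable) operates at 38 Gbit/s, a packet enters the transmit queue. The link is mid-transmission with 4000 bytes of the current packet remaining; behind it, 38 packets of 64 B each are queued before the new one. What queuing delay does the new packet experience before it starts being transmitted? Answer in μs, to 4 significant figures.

Each queued packet: L/R = 512/38000000000 = 0.0134737 μs.
38 queued → 0.512 μs.
Plus remaining 32000 bits of current packet: 0.842105 μs.
Queuing delay = 1.354 μs.

1.354 μs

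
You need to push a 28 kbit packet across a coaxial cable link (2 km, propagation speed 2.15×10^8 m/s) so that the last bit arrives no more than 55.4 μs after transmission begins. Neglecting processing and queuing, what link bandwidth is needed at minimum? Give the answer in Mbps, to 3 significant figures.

607 Mbps

Propagation delay = 2000 / 215000000 = 9.30233 μs.
Transmission budget = 55.4 − 9.30233 = 46.0977 μs.
R ≥ L / t_tx = 28000 bits / 4.60977e-05 s = 607 Mbps.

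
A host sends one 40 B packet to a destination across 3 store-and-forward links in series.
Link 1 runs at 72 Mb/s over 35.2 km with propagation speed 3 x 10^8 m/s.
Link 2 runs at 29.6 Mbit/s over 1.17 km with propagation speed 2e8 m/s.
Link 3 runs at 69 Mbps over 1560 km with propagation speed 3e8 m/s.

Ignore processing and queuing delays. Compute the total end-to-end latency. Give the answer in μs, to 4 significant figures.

L = 40 × 8 = 320 bits.
Transmission delays (L/R per hop): 4.44444, 10.8108, 4.63768 μs; sum = 19.8929 μs.
Propagation delays (d/s per hop): 117.333, 5.85, 5200 μs; sum = 5323.18 μs.
End-to-end = 5343 μs.

5343 μs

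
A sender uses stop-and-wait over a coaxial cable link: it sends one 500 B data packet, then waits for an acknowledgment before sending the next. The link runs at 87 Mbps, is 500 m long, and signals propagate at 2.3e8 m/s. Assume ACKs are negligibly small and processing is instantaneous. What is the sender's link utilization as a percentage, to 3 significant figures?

t_tx = L/R = 4000/87000000 = 4.5977e-05 s.
t_prop = 500/2.3e+08 = 2.17391e-06 s; RTT = 4.34783e-06 s.
Cycle = t_tx + RTT = 5.03248e-05 s.
Utilization = t_tx / cycle = 4.5977e-05/5.03248e-05 = 91.4 %.

91.4 %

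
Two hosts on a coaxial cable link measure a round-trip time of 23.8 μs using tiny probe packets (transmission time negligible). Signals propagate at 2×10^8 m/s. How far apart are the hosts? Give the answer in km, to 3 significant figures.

One-way propagation = RTT/2 = 11.9 μs.
d = s × t = 200000000 × 1.19e-05 = 2.38 km.

2.38 km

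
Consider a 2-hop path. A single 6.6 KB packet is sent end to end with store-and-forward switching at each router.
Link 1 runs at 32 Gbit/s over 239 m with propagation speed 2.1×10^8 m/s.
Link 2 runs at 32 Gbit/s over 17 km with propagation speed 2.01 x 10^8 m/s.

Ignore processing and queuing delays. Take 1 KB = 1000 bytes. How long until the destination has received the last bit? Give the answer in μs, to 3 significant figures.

89.0 μs

L = 52800 bits.
Transmission delay per hop = L/R = 52800/32000000000 = 1.65 μs; 2 hops → 3.3 μs.
Propagation delays (d/s per hop): 1.1381, 84.5771 μs; sum = 85.7152 μs.
End-to-end = 89.0 μs.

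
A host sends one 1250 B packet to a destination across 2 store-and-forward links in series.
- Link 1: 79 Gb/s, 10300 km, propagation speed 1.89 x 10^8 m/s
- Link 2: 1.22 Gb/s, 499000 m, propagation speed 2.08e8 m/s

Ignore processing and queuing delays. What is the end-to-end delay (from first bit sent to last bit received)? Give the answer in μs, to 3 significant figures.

L = 1250 × 8 = 10000 bits.
Transmission delays (L/R per hop): 0.126582, 8.19672 μs; sum = 8.3233 μs.
Propagation delays (d/s per hop): 54497.4, 2399.04 μs; sum = 56896.4 μs.
End-to-end = 56900 μs.

56900 μs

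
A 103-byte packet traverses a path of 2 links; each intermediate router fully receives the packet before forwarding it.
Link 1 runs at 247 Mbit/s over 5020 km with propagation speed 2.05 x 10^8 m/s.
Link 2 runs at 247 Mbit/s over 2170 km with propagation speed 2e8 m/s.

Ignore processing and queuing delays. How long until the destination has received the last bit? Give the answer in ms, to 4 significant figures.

35.34 ms

L = 103 × 8 = 824 bits.
Transmission delay per hop = L/R = 824/247000000 = 0.00333603 ms; 2 hops → 0.00667206 ms.
Propagation delays (d/s per hop): 24.4878, 10.85 ms; sum = 35.3378 ms.
End-to-end = 35.34 ms.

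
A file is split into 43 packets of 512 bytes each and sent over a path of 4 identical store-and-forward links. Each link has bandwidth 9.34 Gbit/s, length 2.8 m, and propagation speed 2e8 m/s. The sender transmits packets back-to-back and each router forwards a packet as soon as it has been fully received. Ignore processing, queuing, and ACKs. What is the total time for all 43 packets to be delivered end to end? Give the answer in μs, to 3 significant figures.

Per-hop transmission t_tx = L/R = 4096/9340000000 = 0.438544 μs.
Per-hop propagation t_prop = 2.8/200000000 = 0.014 μs.
Pipeline fill: first packet needs 4·t_tx to clear all hops; remaining 42 packets each add one t_tx.
Total = (4+43-1)·t_tx + 4·t_prop = 46·0.438544 + 4·0.014 = 20.2 μs.

20.2 μs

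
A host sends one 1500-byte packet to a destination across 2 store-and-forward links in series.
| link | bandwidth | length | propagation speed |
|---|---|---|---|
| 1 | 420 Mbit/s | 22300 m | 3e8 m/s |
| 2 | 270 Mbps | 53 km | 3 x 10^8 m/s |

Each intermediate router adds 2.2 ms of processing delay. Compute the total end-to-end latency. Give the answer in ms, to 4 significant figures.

L = 1500 × 8 = 12000 bits.
Transmission delays (L/R per hop): 0.0285714, 0.0444444 ms; sum = 0.0730159 ms.
Propagation delays (d/s per hop): 0.0743333, 0.176667 ms; sum = 0.251 ms.
Processing at 1 router(s): 1 × 2.2 ms = 2.2 ms.
End-to-end = 2.524 ms.

2.524 ms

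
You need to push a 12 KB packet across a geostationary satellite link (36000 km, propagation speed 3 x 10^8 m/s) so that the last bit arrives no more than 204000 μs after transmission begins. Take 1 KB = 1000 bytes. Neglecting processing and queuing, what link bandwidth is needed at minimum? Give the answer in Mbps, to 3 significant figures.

1.14 Mbps

L = 96000 bits.
Propagation delay = 36000000 / 300000000 = 120000 μs.
Transmission budget = 204000 − 120000 = 84000 μs.
R ≥ L / t_tx = 96000 bits / 0.084 s = 1.14 Mbps.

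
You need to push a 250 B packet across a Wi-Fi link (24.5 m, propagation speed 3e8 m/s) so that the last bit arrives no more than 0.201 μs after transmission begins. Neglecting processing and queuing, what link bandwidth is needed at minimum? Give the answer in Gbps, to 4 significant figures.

16.76 Gbps

L = 2000 bits.
Propagation delay = 24.5 / 300000000 = 0.0816667 μs.
Transmission budget = 0.201 − 0.0816667 = 0.119333 μs.
R ≥ L / t_tx = 2000 bits / 1.19333e-07 s = 16.76 Gbps.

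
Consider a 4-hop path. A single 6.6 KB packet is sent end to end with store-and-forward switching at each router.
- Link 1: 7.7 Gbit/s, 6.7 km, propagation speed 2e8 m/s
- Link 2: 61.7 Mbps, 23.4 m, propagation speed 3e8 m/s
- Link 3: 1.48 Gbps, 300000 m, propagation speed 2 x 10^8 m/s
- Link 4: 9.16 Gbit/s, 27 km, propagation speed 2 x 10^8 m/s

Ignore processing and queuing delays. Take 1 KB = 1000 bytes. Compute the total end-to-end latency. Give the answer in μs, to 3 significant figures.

2570 μs

L = 52800 bits.
Transmission delays (L/R per hop): 6.85714, 855.754, 35.6757, 5.76419 μs; sum = 904.051 μs.
Propagation delays (d/s per hop): 33.5, 0.078, 1500, 135 μs; sum = 1668.58 μs.
End-to-end = 2570 μs.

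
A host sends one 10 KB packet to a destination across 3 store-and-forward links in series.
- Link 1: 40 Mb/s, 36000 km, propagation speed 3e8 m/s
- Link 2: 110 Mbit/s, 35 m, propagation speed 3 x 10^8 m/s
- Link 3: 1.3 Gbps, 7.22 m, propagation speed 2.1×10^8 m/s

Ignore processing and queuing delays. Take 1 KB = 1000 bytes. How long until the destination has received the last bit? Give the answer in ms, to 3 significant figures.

L = 80000 bits.
Transmission delays (L/R per hop): 2, 0.727273, 0.0615385 ms; sum = 2.78881 ms.
Propagation delays (d/s per hop): 120, 0.000116667, 3.4381e-05 ms; sum = 120 ms.
End-to-end = 123 ms.

123 ms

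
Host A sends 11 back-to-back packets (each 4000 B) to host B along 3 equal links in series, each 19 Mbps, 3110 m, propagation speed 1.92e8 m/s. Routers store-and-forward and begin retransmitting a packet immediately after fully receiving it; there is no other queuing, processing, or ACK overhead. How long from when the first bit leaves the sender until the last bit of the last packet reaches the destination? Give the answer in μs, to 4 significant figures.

Per-hop transmission t_tx = L/R = 32000/19000000 = 1684.21 μs.
Per-hop propagation t_prop = 3110/192000000 = 16.1979 μs.
Pipeline fill: first packet needs 3·t_tx to clear all hops; remaining 10 packets each add one t_tx.
Total = (3+11-1)·t_tx + 3·t_prop = 13·1684.21 + 3·16.1979 = 21940 μs.

21940 μs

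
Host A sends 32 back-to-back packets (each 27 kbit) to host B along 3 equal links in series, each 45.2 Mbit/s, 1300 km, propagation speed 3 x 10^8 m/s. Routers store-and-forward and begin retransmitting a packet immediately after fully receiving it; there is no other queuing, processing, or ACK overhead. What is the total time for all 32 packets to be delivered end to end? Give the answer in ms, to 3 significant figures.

Per-hop transmission t_tx = L/R = 27000/45200000 = 0.597345 ms.
Per-hop propagation t_prop = 1300000/300000000 = 4.33333 ms.
Pipeline fill: first packet needs 3·t_tx to clear all hops; remaining 31 packets each add one t_tx.
Total = (3+32-1)·t_tx + 3·t_prop = 34·0.597345 + 3·4.33333 = 33.3 ms.

33.3 ms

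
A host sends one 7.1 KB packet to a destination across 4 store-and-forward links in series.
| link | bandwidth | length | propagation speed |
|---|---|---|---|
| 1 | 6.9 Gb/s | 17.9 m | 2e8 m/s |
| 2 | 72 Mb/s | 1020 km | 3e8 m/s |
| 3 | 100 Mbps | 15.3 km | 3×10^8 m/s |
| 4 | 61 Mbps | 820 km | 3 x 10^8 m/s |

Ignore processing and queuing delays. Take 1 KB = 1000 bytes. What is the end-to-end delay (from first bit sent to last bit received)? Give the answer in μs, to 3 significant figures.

L = 56800 bits.
Transmission delays (L/R per hop): 8.23188, 788.889, 568, 931.148 μs; sum = 2296.27 μs.
Propagation delays (d/s per hop): 0.0895, 3400, 51, 2733.33 μs; sum = 6184.42 μs.
End-to-end = 8480 μs.

8480 μs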